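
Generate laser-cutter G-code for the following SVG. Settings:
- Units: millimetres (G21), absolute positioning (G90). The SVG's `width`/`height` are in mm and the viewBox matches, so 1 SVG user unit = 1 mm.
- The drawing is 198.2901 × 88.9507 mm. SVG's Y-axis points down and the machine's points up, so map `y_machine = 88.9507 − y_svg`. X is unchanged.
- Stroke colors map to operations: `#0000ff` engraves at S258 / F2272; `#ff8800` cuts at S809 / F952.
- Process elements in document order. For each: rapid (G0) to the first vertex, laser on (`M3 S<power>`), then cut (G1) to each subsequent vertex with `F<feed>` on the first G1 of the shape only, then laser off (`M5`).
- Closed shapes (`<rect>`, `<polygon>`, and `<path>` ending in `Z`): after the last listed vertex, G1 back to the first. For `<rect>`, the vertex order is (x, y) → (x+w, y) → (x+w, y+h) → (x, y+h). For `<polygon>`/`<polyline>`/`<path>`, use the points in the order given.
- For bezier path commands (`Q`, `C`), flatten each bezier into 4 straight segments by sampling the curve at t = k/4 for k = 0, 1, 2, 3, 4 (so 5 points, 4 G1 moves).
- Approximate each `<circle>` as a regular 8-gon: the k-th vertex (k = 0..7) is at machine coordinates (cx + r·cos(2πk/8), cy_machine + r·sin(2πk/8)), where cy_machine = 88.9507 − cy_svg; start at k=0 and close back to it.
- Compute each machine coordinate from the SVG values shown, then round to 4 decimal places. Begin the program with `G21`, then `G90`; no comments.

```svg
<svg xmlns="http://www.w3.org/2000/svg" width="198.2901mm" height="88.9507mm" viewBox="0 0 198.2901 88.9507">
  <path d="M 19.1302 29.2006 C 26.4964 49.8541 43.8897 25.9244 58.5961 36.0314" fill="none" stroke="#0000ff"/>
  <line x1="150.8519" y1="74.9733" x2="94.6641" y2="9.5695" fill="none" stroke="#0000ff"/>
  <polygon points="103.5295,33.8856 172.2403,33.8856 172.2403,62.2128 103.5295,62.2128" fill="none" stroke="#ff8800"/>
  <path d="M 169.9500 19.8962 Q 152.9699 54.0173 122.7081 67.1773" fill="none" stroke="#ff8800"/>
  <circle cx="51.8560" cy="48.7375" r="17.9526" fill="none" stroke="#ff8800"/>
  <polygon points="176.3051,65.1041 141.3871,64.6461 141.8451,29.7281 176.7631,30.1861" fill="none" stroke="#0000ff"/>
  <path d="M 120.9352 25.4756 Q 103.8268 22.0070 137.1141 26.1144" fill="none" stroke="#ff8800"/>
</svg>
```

G21
G90
G0 X19.1302 Y59.7501
M3 S258
G1 X26.3363 Y51.3909 F2272
G1 X36.1106 Y52.3798
G1 X47.2612 Y55.3461
G1 X58.5961 Y52.9193
M5
G0 X150.8519 Y13.9774
M3 S258
G1 X94.6641 Y79.3812 F2272
M5
G0 X103.5295 Y55.0651
M3 S809
G1 X172.2403 Y55.0651 F952
G1 X172.2403 Y26.7379
G1 X103.5295 Y26.7379
G1 X103.5295 Y55.0651
M5
G0 X169.9500 Y69.0545
M3 S809
G1 X160.6298 Y53.3040 F952
G1 X149.6495 Y40.1737
G1 X137.0089 Y29.6635
G1 X122.7081 Y21.7734
M5
G0 X69.8086 Y40.2132
M3 S809
G1 X64.5504 Y52.9076 F952
G1 X51.8560 Y58.1658
G1 X39.1616 Y52.9076
G1 X33.9034 Y40.2132
G1 X39.1616 Y27.5188
G1 X51.8560 Y22.2606
G1 X64.5504 Y27.5188
G1 X69.8086 Y40.2132
M5
G0 X176.3051 Y23.8466
M3 S258
G1 X141.3871 Y24.3046 F2272
G1 X141.8451 Y59.2226
G1 X176.7631 Y58.7646
G1 X176.3051 Y23.8466
M5
G0 X120.9352 Y63.4751
M3 S809
G1 X115.5307 Y64.7359 F952
G1 X116.4257 Y65.0497
G1 X123.6202 Y64.4165
G1 X137.1141 Y62.8363
M5

viewBox `0 0 198.2901 88.9507` with mm width/height → 1 unit = 1 mm. Flip: y_m = 88.9507 − y_svg.

**Shape 1** — `<path>` cubic bezier, stroke `#0000ff` → engrave (S258, F2272). Control points (SVG): P0=(19.1302,29.2006), P1=(26.4964,49.8541), P2=(43.8897,25.9244), P3=(58.5961,36.0314); sampled at t=k/4. Machine vertices: (19.1302,59.7501) → (26.3363,51.3909) → (36.1106,52.3798) → (47.2612,55.3461) → (58.5961,52.9193). Open path.

**Shape 2** — `<line>` line segment, stroke `#0000ff` → engrave (S258, F2272). Machine vertices: (150.8519,13.9774) → (94.6641,79.3812). Open path.

**Shape 3** — `<polygon>` rectangle, stroke `#ff8800` → cut (S809, F952). Machine vertices: (103.5295,55.0651) → (172.2403,55.0651) → (172.2403,26.7379) → (103.5295,26.7379) → (103.5295,55.0651). Closed: final G1 returns to the first vertex.

**Shape 4** — `<path>` quadratic bezier, stroke `#ff8800` → cut (S809, F952). Control points (SVG): P0=(169.9500,19.8962), P1=(152.9699,54.0173), P2=(122.7081,67.1773); sampled at t=k/4. Machine vertices: (169.9500,69.0545) → (160.6298,53.3040) → (149.6495,40.1737) → (137.0089,29.6635) → (122.7081,21.7734). Open path.

**Shape 5** — `<circle>` circle, stroke `#ff8800` → cut (S809, F952). Machine vertices: (69.8086,40.2132) → (64.5504,52.9076) → (51.8560,58.1658) → (39.1616,52.9076) → (33.9034,40.2132) → (39.1616,27.5188) → (51.8560,22.2606) → (64.5504,27.5188) → (69.8086,40.2132). Closed: final G1 returns to the first vertex.

**Shape 6** — `<polygon>` regular polygon, stroke `#0000ff` → engrave (S258, F2272). Machine vertices: (176.3051,23.8466) → (141.3871,24.3046) → (141.8451,59.2226) → (176.7631,58.7646) → (176.3051,23.8466). Closed: final G1 returns to the first vertex.

**Shape 7** — `<path>` quadratic bezier, stroke `#ff8800` → cut (S809, F952). Control points (SVG): P0=(120.9352,25.4756), P1=(103.8268,22.0070), P2=(137.1141,26.1144); sampled at t=k/4. Machine vertices: (120.9352,63.4751) → (115.5307,64.7359) → (116.4257,65.0497) → (123.6202,64.4165) → (137.1141,62.8363). Open path.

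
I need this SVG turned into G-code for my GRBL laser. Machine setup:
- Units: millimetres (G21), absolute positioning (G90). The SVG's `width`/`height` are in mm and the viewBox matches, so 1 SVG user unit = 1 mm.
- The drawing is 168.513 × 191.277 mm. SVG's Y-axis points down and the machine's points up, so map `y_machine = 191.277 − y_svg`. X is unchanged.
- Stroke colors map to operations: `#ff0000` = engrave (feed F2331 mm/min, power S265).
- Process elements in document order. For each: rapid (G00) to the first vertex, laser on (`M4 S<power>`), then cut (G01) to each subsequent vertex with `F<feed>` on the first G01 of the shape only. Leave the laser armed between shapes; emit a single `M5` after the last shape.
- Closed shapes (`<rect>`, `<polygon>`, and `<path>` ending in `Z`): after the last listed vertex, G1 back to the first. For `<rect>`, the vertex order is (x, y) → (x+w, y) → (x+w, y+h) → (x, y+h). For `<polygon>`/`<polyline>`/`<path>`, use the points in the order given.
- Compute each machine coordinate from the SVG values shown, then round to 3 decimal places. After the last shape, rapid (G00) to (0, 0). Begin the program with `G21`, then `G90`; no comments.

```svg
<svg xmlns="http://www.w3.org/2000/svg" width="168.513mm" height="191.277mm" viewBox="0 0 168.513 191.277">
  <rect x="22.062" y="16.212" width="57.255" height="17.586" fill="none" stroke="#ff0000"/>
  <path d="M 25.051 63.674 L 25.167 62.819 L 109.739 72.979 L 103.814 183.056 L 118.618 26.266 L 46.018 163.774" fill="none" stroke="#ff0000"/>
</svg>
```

G21
G90
G00 X22.062 Y175.065
M4 S265
G01 X79.317 Y175.065 F2331
G01 X79.317 Y157.479
G01 X22.062 Y157.479
G01 X22.062 Y175.065
G00 X25.051 Y127.603
M4 S265
G01 X25.167 Y128.458 F2331
G01 X109.739 Y118.298
G01 X103.814 Y8.221
G01 X118.618 Y165.011
G01 X46.018 Y27.503
M5
G00 X0.000 Y0.000

Since the viewBox matches the mm dimensions, user units are millimetres directly. The only transform is the Y-flip y_m = 191.277 − y_svg.

Shape 1 is a rectangle drawn with `<rect>`. Its stroke #ff0000 means engrave at S265, F2331. After flipping Y the toolpath is (22.062,175.065) → (79.317,175.065) → (79.317,157.479) → (22.062,157.479) → (22.062,175.065), returning to the start.

Shape 2 is a open polyline drawn with `<path>`. Its stroke #ff0000 means engrave at S265, F2331. After flipping Y the toolpath is (25.051,127.603) → (25.167,128.458) → (109.739,118.298) → (103.814,8.221) → (118.618,165.011) → (46.018,27.503).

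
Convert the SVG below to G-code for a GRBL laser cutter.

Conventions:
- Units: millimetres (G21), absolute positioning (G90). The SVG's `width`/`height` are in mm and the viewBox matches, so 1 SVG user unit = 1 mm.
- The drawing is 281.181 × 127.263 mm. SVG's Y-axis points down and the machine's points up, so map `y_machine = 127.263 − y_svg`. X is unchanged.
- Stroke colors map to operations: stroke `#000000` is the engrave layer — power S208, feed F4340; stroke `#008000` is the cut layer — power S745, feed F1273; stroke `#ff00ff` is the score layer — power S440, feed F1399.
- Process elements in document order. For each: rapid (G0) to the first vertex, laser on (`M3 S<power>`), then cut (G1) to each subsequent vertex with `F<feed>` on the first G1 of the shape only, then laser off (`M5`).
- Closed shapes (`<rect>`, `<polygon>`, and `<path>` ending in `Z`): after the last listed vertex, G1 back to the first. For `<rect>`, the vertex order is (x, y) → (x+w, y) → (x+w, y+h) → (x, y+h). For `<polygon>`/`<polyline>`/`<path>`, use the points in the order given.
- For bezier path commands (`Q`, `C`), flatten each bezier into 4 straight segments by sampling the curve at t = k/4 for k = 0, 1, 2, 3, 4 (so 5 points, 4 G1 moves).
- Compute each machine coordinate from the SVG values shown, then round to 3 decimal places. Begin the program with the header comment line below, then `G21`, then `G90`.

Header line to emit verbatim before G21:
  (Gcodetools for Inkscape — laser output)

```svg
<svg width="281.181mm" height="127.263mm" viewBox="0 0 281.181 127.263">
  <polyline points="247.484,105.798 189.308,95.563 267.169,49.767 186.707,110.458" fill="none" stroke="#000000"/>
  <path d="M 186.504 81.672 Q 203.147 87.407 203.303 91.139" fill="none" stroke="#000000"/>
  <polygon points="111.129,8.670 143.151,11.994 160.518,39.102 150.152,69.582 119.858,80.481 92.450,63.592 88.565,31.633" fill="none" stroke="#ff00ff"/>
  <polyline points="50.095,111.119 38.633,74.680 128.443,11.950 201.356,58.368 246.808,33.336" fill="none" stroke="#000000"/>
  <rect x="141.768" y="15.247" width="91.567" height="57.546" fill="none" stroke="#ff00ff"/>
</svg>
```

(Gcodetools for Inkscape — laser output)
G21
G90
G0 X247.484 Y21.465
M3 S208
G1 X189.308 Y31.700 F4340
G1 X267.169 Y77.496
G1 X186.707 Y16.805
M5
G0 X186.504 Y45.591
M3 S208
G1 X193.795 Y42.849 F4340
G1 X199.025 Y40.357
G1 X202.195 Y38.115
G1 X203.303 Y36.124
M5
G0 X111.129 Y118.593
M3 S440
G1 X143.151 Y115.269 F1399
G1 X160.518 Y88.161
G1 X150.152 Y57.681
G1 X119.858 Y46.782
G1 X92.450 Y63.671
G1 X88.565 Y95.630
G1 X111.129 Y118.593
M5
G0 X50.095 Y16.144
M3 S208
G1 X38.633 Y52.583 F4340
G1 X128.443 Y115.313
G1 X201.356 Y68.895
G1 X246.808 Y93.927
M5
G0 X141.768 Y112.016
M3 S440
G1 X233.335 Y112.016 F1399
G1 X233.335 Y54.470
G1 X141.768 Y54.470
G1 X141.768 Y112.016
M5

Since the viewBox matches the mm dimensions, user units are millimetres directly. The only transform is the Y-flip y_m = 127.263 − y_svg.

Shape 1 is a open polyline drawn with `<polyline>`. Its stroke #000000 means engrave at S208, F4340. After flipping Y the toolpath is (247.484,21.465) → (189.308,31.700) → (267.169,77.496) → (186.707,16.805).

Shape 2 is a quadratic bezier drawn with `<path>`. Its stroke #000000 means engrave at S208, F4340. After flipping Y the toolpath is (186.504,45.591) → (193.795,42.849) → (199.025,40.357) → (202.195,38.115) → (203.303,36.124).

Shape 3 is a regular polygon drawn with `<polygon>`. Its stroke #ff00ff means score at S440, F1399. After flipping Y the toolpath is (111.129,118.593) → (143.151,115.269) → (160.518,88.161) → (150.152,57.681) → (119.858,46.782) → (92.450,63.671) → (88.565,95.630) → (111.129,118.593), returning to the start.

Shape 4 is a open polyline drawn with `<polyline>`. Its stroke #000000 means engrave at S208, F4340. After flipping Y the toolpath is (50.095,16.144) → (38.633,52.583) → (128.443,115.313) → (201.356,68.895) → (246.808,93.927).

Shape 5 is a rectangle drawn with `<rect>`. Its stroke #ff00ff means score at S440, F1399. After flipping Y the toolpath is (141.768,112.016) → (233.335,112.016) → (233.335,54.470) → (141.768,54.470) → (141.768,112.016), returning to the start.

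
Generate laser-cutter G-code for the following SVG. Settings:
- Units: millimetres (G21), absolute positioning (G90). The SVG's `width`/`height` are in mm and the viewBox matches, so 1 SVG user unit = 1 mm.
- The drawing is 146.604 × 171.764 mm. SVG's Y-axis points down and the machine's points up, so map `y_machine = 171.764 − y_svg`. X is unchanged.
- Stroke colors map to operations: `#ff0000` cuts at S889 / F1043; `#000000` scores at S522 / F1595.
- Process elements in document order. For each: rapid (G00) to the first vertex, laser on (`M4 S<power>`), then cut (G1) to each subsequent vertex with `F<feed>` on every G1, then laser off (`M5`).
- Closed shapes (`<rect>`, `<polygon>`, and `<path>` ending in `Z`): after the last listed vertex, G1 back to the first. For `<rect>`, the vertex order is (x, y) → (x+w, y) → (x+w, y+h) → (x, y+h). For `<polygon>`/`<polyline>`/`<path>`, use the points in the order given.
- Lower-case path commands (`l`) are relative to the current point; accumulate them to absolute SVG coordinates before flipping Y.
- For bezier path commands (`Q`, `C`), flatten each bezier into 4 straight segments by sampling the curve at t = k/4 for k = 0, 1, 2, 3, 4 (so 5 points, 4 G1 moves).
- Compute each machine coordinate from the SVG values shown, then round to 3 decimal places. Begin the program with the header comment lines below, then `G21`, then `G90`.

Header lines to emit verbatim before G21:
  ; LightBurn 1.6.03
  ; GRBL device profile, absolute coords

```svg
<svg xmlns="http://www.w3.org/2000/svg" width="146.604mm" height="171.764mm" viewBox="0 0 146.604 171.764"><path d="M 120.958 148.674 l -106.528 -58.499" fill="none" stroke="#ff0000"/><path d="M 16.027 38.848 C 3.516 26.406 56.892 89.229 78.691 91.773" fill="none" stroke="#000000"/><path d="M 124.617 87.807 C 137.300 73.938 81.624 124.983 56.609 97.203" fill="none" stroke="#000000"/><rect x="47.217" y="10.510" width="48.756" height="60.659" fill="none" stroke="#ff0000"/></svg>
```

1 u = 1 mm; y_m = 171.764 − y.

[1] `<path>` line segment, #ff0000→cut S889 F1043: (120.958,23.090) → (14.430,81.589)

[2] `<path>` cubic bezier, #000000→score S522 F1595: (16.027,132.916) → (17.475,130.253) → (34.493,112.073) → (57.944,91.083) → (78.691,79.991)

[3] `<path>` cubic bezier, #000000→score S522 F1595: (124.617,83.957) → (122.859,84.433) → (104.750,74.042) → (79.572,66.260) → (56.609,74.561)

[4] `<rect>` rectangle, #ff0000→cut S889 F1043: (47.217,161.254) → (95.973,161.254) → (95.973,100.595) → (47.217,100.595) → (47.217,161.254) (closed)

; LightBurn 1.6.03
; GRBL device profile, absolute coords
G21
G90
G00 X120.958 Y23.090
M4 S889
G1 X14.430 Y81.589 F1043
M5
G00 X16.027 Y132.916
M4 S522
G1 X17.475 Y130.253 F1595
G1 X34.493 Y112.073 F1595
G1 X57.944 Y91.083 F1595
G1 X78.691 Y79.991 F1595
M5
G00 X124.617 Y83.957
M4 S522
G1 X122.859 Y84.433 F1595
G1 X104.750 Y74.042 F1595
G1 X79.572 Y66.260 F1595
G1 X56.609 Y74.561 F1595
M5
G00 X47.217 Y161.254
M4 S889
G1 X95.973 Y161.254 F1043
G1 X95.973 Y100.595 F1043
G1 X47.217 Y100.595 F1043
G1 X47.217 Y161.254 F1043
M5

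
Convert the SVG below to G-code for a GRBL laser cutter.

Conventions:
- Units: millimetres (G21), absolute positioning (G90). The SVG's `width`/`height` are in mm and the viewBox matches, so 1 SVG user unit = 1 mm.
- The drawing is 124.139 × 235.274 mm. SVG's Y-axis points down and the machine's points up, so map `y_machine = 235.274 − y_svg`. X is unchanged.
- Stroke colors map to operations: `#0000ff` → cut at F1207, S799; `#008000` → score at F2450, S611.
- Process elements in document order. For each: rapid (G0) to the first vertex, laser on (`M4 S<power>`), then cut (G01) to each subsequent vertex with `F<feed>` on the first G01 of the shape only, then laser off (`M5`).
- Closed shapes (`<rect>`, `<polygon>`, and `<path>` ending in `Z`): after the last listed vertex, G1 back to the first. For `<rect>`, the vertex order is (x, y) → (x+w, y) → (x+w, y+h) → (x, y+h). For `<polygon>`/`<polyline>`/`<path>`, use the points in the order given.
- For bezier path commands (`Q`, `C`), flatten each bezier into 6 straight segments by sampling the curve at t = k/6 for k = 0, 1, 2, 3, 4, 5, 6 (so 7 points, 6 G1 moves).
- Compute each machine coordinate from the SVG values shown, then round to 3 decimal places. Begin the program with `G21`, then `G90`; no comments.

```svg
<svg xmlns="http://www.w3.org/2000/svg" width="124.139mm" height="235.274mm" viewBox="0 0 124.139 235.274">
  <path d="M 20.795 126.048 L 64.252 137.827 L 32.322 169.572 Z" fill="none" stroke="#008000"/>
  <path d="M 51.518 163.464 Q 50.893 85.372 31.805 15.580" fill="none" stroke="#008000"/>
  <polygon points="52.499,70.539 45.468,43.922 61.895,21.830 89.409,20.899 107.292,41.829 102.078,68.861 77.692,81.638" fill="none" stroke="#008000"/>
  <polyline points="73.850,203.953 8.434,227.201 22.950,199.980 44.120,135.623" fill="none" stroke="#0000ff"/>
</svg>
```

viewBox `0 0 124.139 235.274` with mm width/height → 1 unit = 1 mm. Flip: y_m = 235.274 − y_svg.

**Shape 1** — `<path>` regular polygon, stroke `#008000` → score (S611, F2450). Machine vertices: (20.795,109.226) → (64.252,97.447) → (32.322,65.702) → (20.795,109.226). Closed: final G1 returns to the first vertex.

**Shape 2** — `<path>` quadratic bezier, stroke `#008000` → score (S611, F2450). Control points (SVG): P0=(51.518,163.464), P1=(50.893,85.372), P2=(31.805,15.580); sampled at t=k/6. Machine vertices: (51.518,71.810) → (50.797,97.610) → (49.050,122.949) → (46.277,147.827) → (42.479,172.244) → (37.655,196.199) → (31.805,219.694). Open path.

**Shape 3** — `<polygon>` regular polygon, stroke `#008000` → score (S611, F2450). Machine vertices: (52.499,164.735) → (45.468,191.352) → (61.895,213.444) → (89.409,214.375) → (107.292,193.445) → (102.078,166.413) → (77.692,153.636) → (52.499,164.735). Closed: final G1 returns to the first vertex.

**Shape 4** — `<polyline>` open polyline, stroke `#0000ff` → cut (S799, F1207). Machine vertices: (73.850,31.321) → (8.434,8.073) → (22.950,35.294) → (44.120,99.651). Open path.

G21
G90
G0 X20.795 Y109.226
M4 S611
G01 X64.252 Y97.447 F2450
G01 X32.322 Y65.702
G01 X20.795 Y109.226
M5
G0 X51.518 Y71.810
M4 S611
G01 X50.797 Y97.610 F2450
G01 X49.050 Y122.949
G01 X46.277 Y147.827
G01 X42.479 Y172.244
G01 X37.655 Y196.199
G01 X31.805 Y219.694
M5
G0 X52.499 Y164.735
M4 S611
G01 X45.468 Y191.352 F2450
G01 X61.895 Y213.444
G01 X89.409 Y214.375
G01 X107.292 Y193.445
G01 X102.078 Y166.413
G01 X77.692 Y153.636
G01 X52.499 Y164.735
M5
G0 X73.850 Y31.321
M4 S799
G01 X8.434 Y8.073 F1207
G01 X22.950 Y35.294
G01 X44.120 Y99.651
M5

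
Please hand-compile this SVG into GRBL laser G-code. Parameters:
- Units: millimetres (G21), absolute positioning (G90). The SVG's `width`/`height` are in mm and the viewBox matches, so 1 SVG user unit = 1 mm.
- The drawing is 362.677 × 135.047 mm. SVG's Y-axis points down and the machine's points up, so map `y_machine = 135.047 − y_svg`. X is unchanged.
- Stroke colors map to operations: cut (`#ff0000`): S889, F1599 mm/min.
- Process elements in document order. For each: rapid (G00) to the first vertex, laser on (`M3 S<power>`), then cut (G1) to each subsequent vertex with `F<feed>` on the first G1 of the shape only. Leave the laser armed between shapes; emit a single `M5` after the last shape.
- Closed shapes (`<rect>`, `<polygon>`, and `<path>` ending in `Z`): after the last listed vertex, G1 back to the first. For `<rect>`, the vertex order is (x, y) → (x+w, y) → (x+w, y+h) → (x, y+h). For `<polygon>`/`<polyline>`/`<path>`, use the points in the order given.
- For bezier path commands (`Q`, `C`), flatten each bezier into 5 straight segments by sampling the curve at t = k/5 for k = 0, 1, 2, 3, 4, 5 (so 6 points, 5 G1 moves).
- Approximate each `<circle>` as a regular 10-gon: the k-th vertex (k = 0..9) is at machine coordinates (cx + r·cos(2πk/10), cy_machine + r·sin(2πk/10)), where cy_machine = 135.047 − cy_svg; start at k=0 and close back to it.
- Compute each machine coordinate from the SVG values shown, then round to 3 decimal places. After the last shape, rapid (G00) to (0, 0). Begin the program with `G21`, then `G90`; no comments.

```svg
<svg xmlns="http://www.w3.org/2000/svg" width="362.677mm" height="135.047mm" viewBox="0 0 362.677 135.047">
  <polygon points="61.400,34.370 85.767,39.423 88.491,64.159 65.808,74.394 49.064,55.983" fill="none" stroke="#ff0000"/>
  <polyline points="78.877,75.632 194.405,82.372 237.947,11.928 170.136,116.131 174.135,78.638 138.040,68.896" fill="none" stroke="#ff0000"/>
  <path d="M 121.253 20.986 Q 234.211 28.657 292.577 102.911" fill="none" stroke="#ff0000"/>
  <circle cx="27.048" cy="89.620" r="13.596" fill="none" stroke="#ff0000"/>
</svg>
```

viewBox `0 0 362.677 135.047` with mm width/height → 1 unit = 1 mm. Flip: y_m = 135.047 − y_svg.

**Shape 1** — `<polygon>` regular polygon, stroke `#ff0000` → cut (S889, F1599). Machine vertices: (61.400,100.677) → (85.767,95.624) → (88.491,70.888) → (65.808,60.653) → (49.064,79.064) → (61.400,100.677). Closed: final G1 returns to the first vertex.

**Shape 2** — `<polyline>` open polyline, stroke `#ff0000` → cut (S889, F1599). Machine vertices: (78.877,59.415) → (194.405,52.675) → (237.947,123.119) → (170.136,18.916) → (174.135,56.409) → (138.040,66.151). Open path.

**Shape 3** — `<path>` quadratic bezier, stroke `#ff0000` → cut (S889, F1599). Control points (SVG): P0=(121.253,20.986), P1=(234.211,28.657), P2=(292.577,102.911); sampled at t=k/5. Machine vertices: (121.253,114.061) → (164.253,108.329) → (202.885,97.271) → (237.149,80.886) → (267.047,59.174) → (292.577,32.136). Open path.

**Shape 4** — `<circle>` circle, stroke `#ff0000` → cut (S889, F1599). Machine vertices: (40.644,45.427) → (38.047,53.419) → (31.249,58.358) → (22.847,58.358) → (16.049,53.419) → (13.452,45.427) → (16.049,37.435) → (22.847,32.496) → (31.249,32.496) → (38.047,37.435) → (40.644,45.427). Closed: final G1 returns to the first vertex.

G21
G90
G00 X61.400 Y100.677
M3 S889
G1 X85.767 Y95.624 F1599
G1 X88.491 Y70.888
G1 X65.808 Y60.653
G1 X49.064 Y79.064
G1 X61.400 Y100.677
G00 X78.877 Y59.415
M3 S889
G1 X194.405 Y52.675 F1599
G1 X237.947 Y123.119
G1 X170.136 Y18.916
G1 X174.135 Y56.409
G1 X138.040 Y66.151
G00 X121.253 Y114.061
M3 S889
G1 X164.253 Y108.329 F1599
G1 X202.885 Y97.271
G1 X237.149 Y80.886
G1 X267.047 Y59.174
G1 X292.577 Y32.136
G00 X40.644 Y45.427
M3 S889
G1 X38.047 Y53.419 F1599
G1 X31.249 Y58.358
G1 X22.847 Y58.358
G1 X16.049 Y53.419
G1 X13.452 Y45.427
G1 X16.049 Y37.435
G1 X22.847 Y32.496
G1 X31.249 Y32.496
G1 X38.047 Y37.435
G1 X40.644 Y45.427
M5
G00 X0.000 Y0.000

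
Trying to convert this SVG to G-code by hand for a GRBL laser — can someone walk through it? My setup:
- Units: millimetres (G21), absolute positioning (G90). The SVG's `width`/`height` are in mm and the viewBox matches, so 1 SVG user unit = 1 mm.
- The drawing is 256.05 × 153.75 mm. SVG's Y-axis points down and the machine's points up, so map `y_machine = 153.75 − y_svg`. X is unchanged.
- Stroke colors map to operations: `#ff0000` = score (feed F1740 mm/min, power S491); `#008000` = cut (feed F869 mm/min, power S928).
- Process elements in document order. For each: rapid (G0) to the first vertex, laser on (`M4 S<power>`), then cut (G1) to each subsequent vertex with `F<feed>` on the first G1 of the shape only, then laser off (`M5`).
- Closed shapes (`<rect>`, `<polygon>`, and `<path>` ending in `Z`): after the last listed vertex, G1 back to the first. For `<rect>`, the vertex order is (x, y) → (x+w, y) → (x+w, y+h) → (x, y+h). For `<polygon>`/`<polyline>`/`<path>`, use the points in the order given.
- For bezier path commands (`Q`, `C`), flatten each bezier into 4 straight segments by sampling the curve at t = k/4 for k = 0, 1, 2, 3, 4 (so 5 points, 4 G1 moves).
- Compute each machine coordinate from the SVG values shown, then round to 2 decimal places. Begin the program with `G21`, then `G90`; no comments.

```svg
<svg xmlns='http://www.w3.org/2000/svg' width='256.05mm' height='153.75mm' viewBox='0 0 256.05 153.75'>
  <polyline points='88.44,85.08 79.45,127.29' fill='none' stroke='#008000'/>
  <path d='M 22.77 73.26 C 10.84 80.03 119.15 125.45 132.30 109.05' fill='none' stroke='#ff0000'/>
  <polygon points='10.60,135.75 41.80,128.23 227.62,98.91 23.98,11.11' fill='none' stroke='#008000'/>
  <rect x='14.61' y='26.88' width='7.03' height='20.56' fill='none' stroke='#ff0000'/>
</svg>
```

Since the viewBox matches the mm dimensions, user units are millimetres directly. The only transform is the Y-flip y_m = 153.75 − y_svg.

Shape 1 is a line segment drawn with `<polyline>`. Its stroke #008000 means cut at S928, F869. After flipping Y the toolpath is (88.44,68.67) → (79.45,26.46).

Shape 2 is a cubic bezier drawn with `<path>`. Its stroke #ff0000 means score at S491, F1740. After flipping Y the toolpath is (22.77,80.49) → (33.00,69.74) → (68.13,53.91) → (107.96,42.42) → (132.30,44.70).

Shape 3 is a closed polygon drawn with `<polygon>`. Its stroke #008000 means cut at S928, F869. After flipping Y the toolpath is (10.60,18.00) → (41.80,25.52) → (227.62,54.84) → (23.98,142.64) → (10.60,18.00), returning to the start.

Shape 4 is a rectangle drawn with `<rect>`. Its stroke #ff0000 means score at S491, F1740. After flipping Y the toolpath is (14.61,126.87) → (21.64,126.87) → (21.64,106.31) → (14.61,106.31) → (14.61,126.87), returning to the start.

G21
G90
G0 X88.44 Y68.67
M4 S928
G1 X79.45 Y26.46 F869
M5
G0 X22.77 Y80.49
M4 S491
G1 X33.00 Y69.74 F1740
G1 X68.13 Y53.91
G1 X107.96 Y42.42
G1 X132.30 Y44.70
M5
G0 X10.60 Y18.00
M4 S928
G1 X41.80 Y25.52 F869
G1 X227.62 Y54.84
G1 X23.98 Y142.64
G1 X10.60 Y18.00
M5
G0 X14.61 Y126.87
M4 S491
G1 X21.64 Y126.87 F1740
G1 X21.64 Y106.31
G1 X14.61 Y106.31
G1 X14.61 Y126.87
M5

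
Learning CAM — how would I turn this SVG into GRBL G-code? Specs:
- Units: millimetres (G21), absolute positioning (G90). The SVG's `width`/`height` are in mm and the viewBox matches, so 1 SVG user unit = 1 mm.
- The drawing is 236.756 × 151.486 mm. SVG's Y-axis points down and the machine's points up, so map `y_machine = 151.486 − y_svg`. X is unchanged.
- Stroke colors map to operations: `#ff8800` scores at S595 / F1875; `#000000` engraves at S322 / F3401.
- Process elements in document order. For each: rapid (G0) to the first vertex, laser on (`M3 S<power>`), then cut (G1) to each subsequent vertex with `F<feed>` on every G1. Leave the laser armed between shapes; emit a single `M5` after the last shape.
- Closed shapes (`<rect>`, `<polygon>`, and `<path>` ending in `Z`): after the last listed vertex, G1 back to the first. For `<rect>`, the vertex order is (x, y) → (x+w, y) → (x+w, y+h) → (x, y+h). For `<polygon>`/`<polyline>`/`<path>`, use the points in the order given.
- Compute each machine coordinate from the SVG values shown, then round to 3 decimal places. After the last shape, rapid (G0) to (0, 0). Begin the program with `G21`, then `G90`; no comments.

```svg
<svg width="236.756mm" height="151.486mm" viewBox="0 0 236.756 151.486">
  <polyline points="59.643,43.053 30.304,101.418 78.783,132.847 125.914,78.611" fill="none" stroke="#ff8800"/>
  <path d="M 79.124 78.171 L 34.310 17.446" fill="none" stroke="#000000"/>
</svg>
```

G21
G90
G0 X59.643 Y108.433
M3 S595
G1 X30.304 Y50.068 F1875
G1 X78.783 Y18.639 F1875
G1 X125.914 Y72.875 F1875
G0 X79.124 Y73.315
M3 S322
G1 X34.310 Y134.040 F3401
M5
G0 X0.000 Y0.000

viewBox `0 0 236.756 151.486` with mm width/height → 1 unit = 1 mm. Flip: y_m = 151.486 − y_svg.

**Shape 1** — `<polyline>` open polyline, stroke `#ff8800` → score (S595, F1875). Machine vertices: (59.643,108.433) → (30.304,50.068) → (78.783,18.639) → (125.914,72.875). Open path.

**Shape 2** — `<path>` line segment, stroke `#000000` → engrave (S322, F3401). Machine vertices: (79.124,73.315) → (34.310,134.040). Open path.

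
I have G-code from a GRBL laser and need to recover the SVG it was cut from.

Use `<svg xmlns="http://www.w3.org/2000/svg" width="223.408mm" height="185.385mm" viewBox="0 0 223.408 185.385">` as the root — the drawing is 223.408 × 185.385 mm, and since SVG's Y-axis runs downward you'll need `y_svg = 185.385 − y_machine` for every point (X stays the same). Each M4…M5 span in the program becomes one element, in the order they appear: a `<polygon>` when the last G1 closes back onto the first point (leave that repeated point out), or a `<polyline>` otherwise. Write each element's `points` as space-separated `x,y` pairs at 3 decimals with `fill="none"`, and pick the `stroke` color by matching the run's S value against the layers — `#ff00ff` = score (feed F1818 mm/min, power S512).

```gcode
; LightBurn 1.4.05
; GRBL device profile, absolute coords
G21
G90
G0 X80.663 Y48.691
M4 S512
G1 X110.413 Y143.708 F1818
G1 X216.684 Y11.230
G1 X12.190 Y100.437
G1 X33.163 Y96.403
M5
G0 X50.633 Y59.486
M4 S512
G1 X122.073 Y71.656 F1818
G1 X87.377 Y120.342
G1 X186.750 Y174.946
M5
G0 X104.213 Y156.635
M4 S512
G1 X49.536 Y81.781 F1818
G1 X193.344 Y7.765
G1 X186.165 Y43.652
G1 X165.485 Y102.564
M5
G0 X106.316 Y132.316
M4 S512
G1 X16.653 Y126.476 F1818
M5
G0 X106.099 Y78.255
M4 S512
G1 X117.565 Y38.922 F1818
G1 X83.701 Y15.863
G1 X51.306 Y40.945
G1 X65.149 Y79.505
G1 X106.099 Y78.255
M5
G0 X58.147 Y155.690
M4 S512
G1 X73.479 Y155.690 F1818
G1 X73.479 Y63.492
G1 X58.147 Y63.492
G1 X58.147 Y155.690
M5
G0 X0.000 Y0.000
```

y_svg = 185.385 − y_m. Every run uses S512, so all elements get stroke `#ff00ff` (score).

[1] open run; points: 80.663,136.694 110.413,41.677 216.684,174.155 12.190,84.948 33.163,88.982

[2] open run; points: 50.633,125.899 122.073,113.729 87.377,65.043 186.750,10.439

[3] open run; points: 104.213,28.750 49.536,103.604 193.344,177.620 186.165,141.733 165.485,82.821

[4] open run; points: 106.316,53.069 16.653,58.909

[5] closed run; points: 106.099,107.130 117.565,146.463 83.701,169.522 51.306,144.440 65.149,105.880

[6] closed run; points: 58.147,29.695 73.479,29.695 73.479,121.893 58.147,121.893

<svg xmlns="http://www.w3.org/2000/svg" width="223.408mm" height="185.385mm" viewBox="0 0 223.408 185.385">
  <polyline points="80.663,136.694 110.413,41.677 216.684,174.155 12.190,84.948 33.163,88.982" fill="none" stroke="#ff00ff"/>
  <polyline points="50.633,125.899 122.073,113.729 87.377,65.043 186.750,10.439" fill="none" stroke="#ff00ff"/>
  <polyline points="104.213,28.750 49.536,103.604 193.344,177.620 186.165,141.733 165.485,82.821" fill="none" stroke="#ff00ff"/>
  <polyline points="106.316,53.069 16.653,58.909" fill="none" stroke="#ff00ff"/>
  <polygon points="106.099,107.130 117.565,146.463 83.701,169.522 51.306,144.440 65.149,105.880" fill="none" stroke="#ff00ff"/>
  <polygon points="58.147,29.695 73.479,29.695 73.479,121.893 58.147,121.893" fill="none" stroke="#ff00ff"/>
</svg>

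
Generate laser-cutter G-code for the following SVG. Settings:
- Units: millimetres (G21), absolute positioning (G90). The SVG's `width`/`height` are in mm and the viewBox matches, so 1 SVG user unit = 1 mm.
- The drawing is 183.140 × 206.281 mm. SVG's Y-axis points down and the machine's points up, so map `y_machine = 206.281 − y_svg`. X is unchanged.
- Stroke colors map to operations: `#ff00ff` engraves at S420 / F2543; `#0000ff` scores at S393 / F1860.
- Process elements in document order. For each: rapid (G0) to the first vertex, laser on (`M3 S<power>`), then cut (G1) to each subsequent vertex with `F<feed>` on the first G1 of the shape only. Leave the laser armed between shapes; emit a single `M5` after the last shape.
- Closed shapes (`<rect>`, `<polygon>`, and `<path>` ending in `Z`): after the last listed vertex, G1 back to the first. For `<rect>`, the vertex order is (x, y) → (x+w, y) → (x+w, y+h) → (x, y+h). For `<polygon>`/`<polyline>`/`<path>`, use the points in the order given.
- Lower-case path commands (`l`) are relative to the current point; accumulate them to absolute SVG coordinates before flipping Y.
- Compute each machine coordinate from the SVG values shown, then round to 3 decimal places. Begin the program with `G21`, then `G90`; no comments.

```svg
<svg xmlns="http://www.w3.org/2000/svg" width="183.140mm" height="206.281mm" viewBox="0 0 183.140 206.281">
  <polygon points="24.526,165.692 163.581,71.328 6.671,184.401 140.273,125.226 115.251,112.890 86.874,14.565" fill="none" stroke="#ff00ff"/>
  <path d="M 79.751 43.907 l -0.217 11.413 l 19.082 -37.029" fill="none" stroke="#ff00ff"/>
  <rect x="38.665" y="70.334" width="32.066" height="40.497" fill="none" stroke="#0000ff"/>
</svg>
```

Since the viewBox matches the mm dimensions, user units are millimetres directly. The only transform is the Y-flip y_m = 206.281 − y_svg.

Shape 1 is a closed polygon drawn with `<polygon>`. Its stroke #ff00ff means engrave at S420, F2543. After flipping Y the toolpath is (24.526,40.589) → (163.581,134.953) → (6.671,21.880) → (140.273,81.055) → (115.251,93.391) → (86.874,191.716) → (24.526,40.589), returning to the start.

Shape 2 is a open polyline drawn with `<path>`. Its stroke #ff00ff means engrave at S420, F2543. After flipping Y the toolpath is (79.751,162.374) → (79.534,150.961) → (98.616,187.990).

Shape 3 is a rectangle drawn with `<rect>`. Its stroke #0000ff means score at S393, F1860. After flipping Y the toolpath is (38.665,135.947) → (70.731,135.947) → (70.731,95.450) → (38.665,95.450) → (38.665,135.947), returning to the start.

G21
G90
G0 X24.526 Y40.589
M3 S420
G1 X163.581 Y134.953 F2543
G1 X6.671 Y21.880
G1 X140.273 Y81.055
G1 X115.251 Y93.391
G1 X86.874 Y191.716
G1 X24.526 Y40.589
G0 X79.751 Y162.374
M3 S420
G1 X79.534 Y150.961 F2543
G1 X98.616 Y187.990
G0 X38.665 Y135.947
M3 S393
G1 X70.731 Y135.947 F1860
G1 X70.731 Y95.450
G1 X38.665 Y95.450
G1 X38.665 Y135.947
M5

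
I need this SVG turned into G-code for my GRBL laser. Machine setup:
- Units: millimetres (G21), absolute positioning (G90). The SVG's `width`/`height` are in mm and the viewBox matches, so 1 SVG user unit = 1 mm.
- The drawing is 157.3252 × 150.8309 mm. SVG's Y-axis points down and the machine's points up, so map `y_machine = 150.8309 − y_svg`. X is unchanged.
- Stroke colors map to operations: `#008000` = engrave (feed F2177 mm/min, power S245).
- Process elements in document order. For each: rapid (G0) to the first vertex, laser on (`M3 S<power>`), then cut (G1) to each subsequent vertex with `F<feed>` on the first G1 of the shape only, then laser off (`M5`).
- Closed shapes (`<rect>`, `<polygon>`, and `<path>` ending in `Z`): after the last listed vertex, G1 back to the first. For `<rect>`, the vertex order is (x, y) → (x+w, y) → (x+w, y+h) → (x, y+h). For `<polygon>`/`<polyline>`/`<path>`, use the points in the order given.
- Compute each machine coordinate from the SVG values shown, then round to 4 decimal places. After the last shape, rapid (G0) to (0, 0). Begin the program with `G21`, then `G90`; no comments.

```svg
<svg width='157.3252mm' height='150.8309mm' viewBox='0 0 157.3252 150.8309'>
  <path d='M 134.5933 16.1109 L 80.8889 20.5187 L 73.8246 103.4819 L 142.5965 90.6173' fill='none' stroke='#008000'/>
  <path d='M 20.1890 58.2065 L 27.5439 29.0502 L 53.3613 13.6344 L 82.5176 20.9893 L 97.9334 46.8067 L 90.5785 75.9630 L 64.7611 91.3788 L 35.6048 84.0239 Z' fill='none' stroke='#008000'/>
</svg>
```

viewBox `0 0 157.3252 150.8309` with mm width/height → 1 unit = 1 mm. Flip: y_m = 150.8309 − y_svg.

**Shape 1** — `<path>` open polyline, stroke `#008000` → engrave (S245, F2177). Machine vertices: (134.5933,134.7200) → (80.8889,130.3122) → (73.8246,47.3490) → (142.5965,60.2136). Open path.

**Shape 2** — `<path>` regular polygon, stroke `#008000` → engrave (S245, F2177). Machine vertices: (20.1890,92.6244) → (27.5439,121.7807) → (53.3613,137.1965) → (82.5176,129.8416) → (97.9334,104.0242) → (90.5785,74.8679) → (64.7611,59.4521) → (35.6048,66.8070) → (20.1890,92.6244). Closed: final G1 returns to the first vertex.

G21
G90
G0 X134.5933 Y134.7200
M3 S245
G1 X80.8889 Y130.3122 F2177
G1 X73.8246 Y47.3490
G1 X142.5965 Y60.2136
M5
G0 X20.1890 Y92.6244
M3 S245
G1 X27.5439 Y121.7807 F2177
G1 X53.3613 Y137.1965
G1 X82.5176 Y129.8416
G1 X97.9334 Y104.0242
G1 X90.5785 Y74.8679
G1 X64.7611 Y59.4521
G1 X35.6048 Y66.8070
G1 X20.1890 Y92.6244
M5
G0 X0.0000 Y0.0000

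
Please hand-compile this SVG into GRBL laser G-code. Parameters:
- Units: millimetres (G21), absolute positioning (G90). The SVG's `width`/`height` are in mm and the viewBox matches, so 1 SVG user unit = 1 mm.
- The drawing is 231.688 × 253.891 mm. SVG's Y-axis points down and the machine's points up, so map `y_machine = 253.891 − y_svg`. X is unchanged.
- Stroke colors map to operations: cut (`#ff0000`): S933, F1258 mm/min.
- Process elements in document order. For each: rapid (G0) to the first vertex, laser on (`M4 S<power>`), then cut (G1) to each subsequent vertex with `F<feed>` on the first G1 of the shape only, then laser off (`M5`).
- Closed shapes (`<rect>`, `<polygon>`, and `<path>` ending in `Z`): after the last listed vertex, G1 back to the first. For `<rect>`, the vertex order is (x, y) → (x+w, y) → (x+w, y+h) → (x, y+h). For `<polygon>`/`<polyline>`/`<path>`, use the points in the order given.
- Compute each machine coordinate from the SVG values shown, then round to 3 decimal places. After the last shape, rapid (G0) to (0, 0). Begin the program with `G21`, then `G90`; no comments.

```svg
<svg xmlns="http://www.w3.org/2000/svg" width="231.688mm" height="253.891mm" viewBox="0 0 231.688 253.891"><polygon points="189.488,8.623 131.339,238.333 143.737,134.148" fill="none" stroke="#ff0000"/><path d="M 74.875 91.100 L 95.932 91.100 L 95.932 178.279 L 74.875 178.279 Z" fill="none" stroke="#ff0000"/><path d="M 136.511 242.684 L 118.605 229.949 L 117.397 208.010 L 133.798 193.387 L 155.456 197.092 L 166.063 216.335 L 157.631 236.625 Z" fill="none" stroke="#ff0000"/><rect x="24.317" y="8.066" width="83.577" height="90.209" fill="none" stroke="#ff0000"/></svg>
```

1 u = 1 mm; y_m = 253.891 − y.

[1] `<polygon>` closed polygon, #ff0000→cut S933 F1258: (189.488,245.268) → (131.339,15.558) → (143.737,119.743) → (189.488,245.268) (closed)

[2] `<path>` rectangle, #ff0000→cut S933 F1258: (74.875,162.791) → (95.932,162.791) → (95.932,75.612) → (74.875,75.612) → (74.875,162.791) (closed)

[3] `<path>` regular polygon, #ff0000→cut S933 F1258: (136.511,11.207) → (118.605,23.942) → (117.397,45.881) → (133.798,60.504) → (155.456,56.799) → (166.063,37.556) → (157.631,17.266) → (136.511,11.207) (closed)

[4] `<rect>` rectangle, #ff0000→cut S933 F1258: (24.317,245.825) → (107.894,245.825) → (107.894,155.616) → (24.317,155.616) → (24.317,245.825) (closed)

G21
G90
G0 X189.488 Y245.268
M4 S933
G1 X131.339 Y15.558 F1258
G1 X143.737 Y119.743
G1 X189.488 Y245.268
M5
G0 X74.875 Y162.791
M4 S933
G1 X95.932 Y162.791 F1258
G1 X95.932 Y75.612
G1 X74.875 Y75.612
G1 X74.875 Y162.791
M5
G0 X136.511 Y11.207
M4 S933
G1 X118.605 Y23.942 F1258
G1 X117.397 Y45.881
G1 X133.798 Y60.504
G1 X155.456 Y56.799
G1 X166.063 Y37.556
G1 X157.631 Y17.266
G1 X136.511 Y11.207
M5
G0 X24.317 Y245.825
M4 S933
G1 X107.894 Y245.825 F1258
G1 X107.894 Y155.616
G1 X24.317 Y155.616
G1 X24.317 Y245.825
M5
G0 X0.000 Y0.000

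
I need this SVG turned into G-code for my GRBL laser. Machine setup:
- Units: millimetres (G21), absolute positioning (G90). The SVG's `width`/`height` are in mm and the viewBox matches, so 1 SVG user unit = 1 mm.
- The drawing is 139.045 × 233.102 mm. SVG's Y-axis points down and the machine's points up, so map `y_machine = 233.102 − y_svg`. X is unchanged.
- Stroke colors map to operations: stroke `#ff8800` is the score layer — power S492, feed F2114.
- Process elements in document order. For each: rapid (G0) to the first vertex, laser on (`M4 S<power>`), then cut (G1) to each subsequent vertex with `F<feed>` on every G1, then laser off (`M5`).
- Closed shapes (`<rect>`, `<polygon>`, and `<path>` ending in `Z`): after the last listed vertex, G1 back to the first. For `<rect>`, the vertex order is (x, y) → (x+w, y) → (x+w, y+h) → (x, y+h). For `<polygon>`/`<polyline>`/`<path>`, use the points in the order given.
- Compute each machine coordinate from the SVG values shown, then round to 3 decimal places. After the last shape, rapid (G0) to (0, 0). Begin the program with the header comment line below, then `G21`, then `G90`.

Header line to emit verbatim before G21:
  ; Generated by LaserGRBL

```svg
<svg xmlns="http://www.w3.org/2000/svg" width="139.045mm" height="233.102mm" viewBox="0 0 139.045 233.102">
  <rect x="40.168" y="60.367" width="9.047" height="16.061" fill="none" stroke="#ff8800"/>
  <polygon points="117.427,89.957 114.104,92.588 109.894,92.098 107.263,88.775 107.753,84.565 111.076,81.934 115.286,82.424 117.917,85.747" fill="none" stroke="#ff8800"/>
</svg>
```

Since the viewBox matches the mm dimensions, user units are millimetres directly. The only transform is the Y-flip y_m = 233.102 − y_svg.

Shape 1 is a rectangle drawn with `<rect>`. Its stroke #ff8800 means score at S492, F2114. After flipping Y the toolpath is (40.168,172.735) → (49.215,172.735) → (49.215,156.674) → (40.168,156.674) → (40.168,172.735), returning to the start.

Shape 2 is a regular polygon drawn with `<polygon>`. Its stroke #ff8800 means score at S492, F2114. After flipping Y the toolpath is (117.427,143.145) → (114.104,140.514) → (109.894,141.004) → (107.263,144.327) → (107.753,148.537) → (111.076,151.168) → (115.286,150.678) → (117.917,147.355) → (117.427,143.145), returning to the start.

; Generated by LaserGRBL
G21
G90
G0 X40.168 Y172.735
M4 S492
G1 X49.215 Y172.735 F2114
G1 X49.215 Y156.674 F2114
G1 X40.168 Y156.674 F2114
G1 X40.168 Y172.735 F2114
M5
G0 X117.427 Y143.145
M4 S492
G1 X114.104 Y140.514 F2114
G1 X109.894 Y141.004 F2114
G1 X107.263 Y144.327 F2114
G1 X107.753 Y148.537 F2114
G1 X111.076 Y151.168 F2114
G1 X115.286 Y150.678 F2114
G1 X117.917 Y147.355 F2114
G1 X117.427 Y143.145 F2114
M5
G0 X0.000 Y0.000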